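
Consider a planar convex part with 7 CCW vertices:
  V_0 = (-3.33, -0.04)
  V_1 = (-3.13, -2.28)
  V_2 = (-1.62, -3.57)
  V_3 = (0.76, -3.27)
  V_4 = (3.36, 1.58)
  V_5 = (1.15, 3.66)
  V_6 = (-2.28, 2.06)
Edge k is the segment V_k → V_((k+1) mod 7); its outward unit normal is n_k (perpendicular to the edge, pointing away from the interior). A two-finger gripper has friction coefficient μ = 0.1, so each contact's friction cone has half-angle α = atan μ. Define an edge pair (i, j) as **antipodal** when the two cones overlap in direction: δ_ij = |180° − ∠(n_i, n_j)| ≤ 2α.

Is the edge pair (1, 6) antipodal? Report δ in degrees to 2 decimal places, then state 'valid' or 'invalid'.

δ = 103.94°, invalid

α = atan 0.1 = 5.71°;  2α = 11.42°
edge 1: e_1 = (+1.51, -1.29);  n_1 = (-0.6495, -0.7603)
edge 6: e_6 = (-1.05, -2.10);  n_6 = (-0.8944, +0.4472)
∠(n_1, n_6) = 76.06°
δ = |180° − 76.06°| = 103.94°
103.94° > 2α = 11.42°  →  invalid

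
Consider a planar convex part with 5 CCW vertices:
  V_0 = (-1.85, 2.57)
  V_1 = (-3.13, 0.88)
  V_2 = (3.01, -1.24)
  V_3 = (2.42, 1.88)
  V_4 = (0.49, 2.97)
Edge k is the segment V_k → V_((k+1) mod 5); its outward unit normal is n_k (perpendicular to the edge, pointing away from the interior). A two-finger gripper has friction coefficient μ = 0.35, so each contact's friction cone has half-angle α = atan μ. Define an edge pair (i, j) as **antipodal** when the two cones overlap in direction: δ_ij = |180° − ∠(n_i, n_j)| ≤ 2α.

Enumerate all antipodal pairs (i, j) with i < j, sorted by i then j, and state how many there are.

α = atan 0.35 = 19.29°;  2α = 38.58°
n_0 = (-0.7972, +0.6038)
n_1 = (-0.3264, -0.9452)
n_2 = (+0.9826, +0.1858)
n_3 = (+0.4918, +0.8707)
n_4 = (-0.1685, +0.9857)
  (0,1): δ = 71.91°  ·
  (0,2): δ = 47.85°  ·
  (0,3): δ = 97.68°  ·
  (0,4): δ = 136.84°  ·
  (1,2): δ = 60.24°  ·
  (1,3): δ = 10.41°  ✓
  (1,4): δ = 28.75°  ✓
  (2,3): δ = 130.16°  ·
  (2,4): δ = 91.01°  ·
  (3,4): δ = 140.84°  ·
antipodal pairs: 2

count = 2; pairs: (1,3), (1,4)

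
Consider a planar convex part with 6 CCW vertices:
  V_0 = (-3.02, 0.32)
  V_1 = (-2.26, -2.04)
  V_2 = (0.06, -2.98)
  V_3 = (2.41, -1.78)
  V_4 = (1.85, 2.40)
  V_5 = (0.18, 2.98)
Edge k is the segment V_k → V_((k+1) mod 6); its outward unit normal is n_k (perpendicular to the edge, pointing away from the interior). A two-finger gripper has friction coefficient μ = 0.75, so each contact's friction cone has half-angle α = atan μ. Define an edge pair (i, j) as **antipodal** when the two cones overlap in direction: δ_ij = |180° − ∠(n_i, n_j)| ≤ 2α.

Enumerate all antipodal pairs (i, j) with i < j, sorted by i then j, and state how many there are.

α = atan 0.75 = 36.87°;  2α = 73.74°
n_0 = (-0.9519, -0.3065)
n_1 = (-0.3755, -0.9268)
n_2 = (+0.4548, -0.8906)
n_3 = (+0.9911, +0.1328)
n_4 = (+0.3281, +0.9446)
n_5 = (-0.6392, +0.7690)
  (0,1): δ = 129.91°  ·
  (0,2): δ = 80.80°  ·
  (0,3): δ = 10.22°  ✓
  (0,4): δ = 53.00°  ✓
  (0,5): δ = 111.88°  ·
  (1,2): δ = 130.89°  ·
  (1,3): δ = 60.31°  ✓
  (1,4): δ = 2.90°  ✓
  (1,5): δ = 61.79°  ✓
  (2,3): δ = 109.42°  ·
  (2,4): δ = 46.20°  ✓
  (2,5): δ = 12.68°  ✓
  (3,4): δ = 116.78°  ·
  (3,5): δ = 57.90°  ✓
  (4,5): δ = 121.11°  ·
antipodal pairs: 8

count = 8; pairs: (0,3), (0,4), (1,3), (1,4), (1,5), (2,4), (2,5), (3,5)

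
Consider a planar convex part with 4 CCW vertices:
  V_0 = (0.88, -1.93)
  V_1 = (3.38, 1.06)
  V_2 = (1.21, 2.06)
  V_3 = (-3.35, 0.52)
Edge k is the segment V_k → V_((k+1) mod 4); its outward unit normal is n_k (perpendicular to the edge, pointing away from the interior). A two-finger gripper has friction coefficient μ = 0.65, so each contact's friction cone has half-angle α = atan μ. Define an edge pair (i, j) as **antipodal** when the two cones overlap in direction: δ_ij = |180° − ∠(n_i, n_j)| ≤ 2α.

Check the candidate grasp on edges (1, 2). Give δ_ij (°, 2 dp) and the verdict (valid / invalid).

α = atan 0.65 = 33.02°;  2α = 66.05°
edge 1: e_1 = (-2.17, +1.00);  n_1 = (+0.4185, +0.9082)
edge 2: e_2 = (-4.56, -1.54);  n_2 = (-0.3200, +0.9474)
∠(n_1, n_2) = 43.40°
δ = |180° − 43.40°| = 136.60°
136.60° > 2α = 66.05°  →  invalid

δ = 136.60°, invalid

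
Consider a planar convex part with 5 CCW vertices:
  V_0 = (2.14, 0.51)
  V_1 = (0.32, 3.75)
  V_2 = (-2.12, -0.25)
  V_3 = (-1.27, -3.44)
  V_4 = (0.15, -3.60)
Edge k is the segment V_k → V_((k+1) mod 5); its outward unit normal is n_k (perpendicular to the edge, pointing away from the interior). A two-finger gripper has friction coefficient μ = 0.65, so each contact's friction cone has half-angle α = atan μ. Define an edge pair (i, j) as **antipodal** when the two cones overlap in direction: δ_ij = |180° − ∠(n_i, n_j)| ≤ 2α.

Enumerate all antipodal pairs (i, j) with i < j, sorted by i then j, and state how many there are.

count = 6; pairs: (0,1), (0,2), (0,3), (1,3), (1,4), (2,4)

α = atan 0.65 = 33.02°;  2α = 66.05°
n_0 = (+0.8719, +0.4898)
n_1 = (-0.8537, +0.5208)
n_2 = (-0.9663, -0.2575)
n_3 = (-0.1120, -0.9937)
n_4 = (+0.9000, -0.4358)
  (0,1): δ = 60.71°  ✓
  (0,2): δ = 14.40°  ✓
  (0,3): δ = 54.25°  ✓
  (0,4): δ = 124.84°  ·
  (1,2): δ = 133.70°  ·
  (1,3): δ = 65.05°  ✓
  (1,4): δ = 5.55°  ✓
  (2,3): δ = 111.35°  ·
  (2,4): δ = 40.76°  ✓
  (3,4): δ = 109.41°  ·
antipodal pairs: 6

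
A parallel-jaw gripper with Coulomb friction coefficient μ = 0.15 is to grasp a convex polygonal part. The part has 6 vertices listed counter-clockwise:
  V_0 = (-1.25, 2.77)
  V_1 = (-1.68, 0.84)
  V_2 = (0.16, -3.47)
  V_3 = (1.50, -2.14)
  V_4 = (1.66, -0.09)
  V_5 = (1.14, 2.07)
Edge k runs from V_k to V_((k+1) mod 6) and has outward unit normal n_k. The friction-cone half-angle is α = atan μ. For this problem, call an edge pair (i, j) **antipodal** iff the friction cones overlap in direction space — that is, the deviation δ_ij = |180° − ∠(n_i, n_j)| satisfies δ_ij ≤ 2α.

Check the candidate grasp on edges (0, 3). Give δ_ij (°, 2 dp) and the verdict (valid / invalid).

α = atan 0.15 = 8.53°;  2α = 17.06°
edge 0: e_0 = (-0.43, -1.93);  n_0 = (-0.9761, +0.2175)
edge 3: e_3 = (+0.16, +2.05);  n_3 = (+0.9970, -0.0778)
∠(n_0, n_3) = 171.90°
δ = |180° − 171.90°| = 8.10°
8.10° ≤ 2α = 17.06°  →  valid

δ = 8.10°, valid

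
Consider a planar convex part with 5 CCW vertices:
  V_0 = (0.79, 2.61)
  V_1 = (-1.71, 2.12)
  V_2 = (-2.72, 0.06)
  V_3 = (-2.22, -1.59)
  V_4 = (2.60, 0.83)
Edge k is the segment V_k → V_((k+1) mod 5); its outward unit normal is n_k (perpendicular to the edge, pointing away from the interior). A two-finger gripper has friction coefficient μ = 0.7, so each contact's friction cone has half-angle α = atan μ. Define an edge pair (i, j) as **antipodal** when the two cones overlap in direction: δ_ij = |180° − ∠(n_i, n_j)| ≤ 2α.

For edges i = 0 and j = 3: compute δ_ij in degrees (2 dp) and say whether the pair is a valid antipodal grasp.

δ = 15.57°, valid

α = atan 0.7 = 34.99°;  2α = 69.98°
edge 0: e_0 = (-2.50, -0.49);  n_0 = (-0.1923, +0.9813)
edge 3: e_3 = (+4.82, +2.42);  n_3 = (+0.4487, -0.8937)
∠(n_0, n_3) = 164.43°
δ = |180° − 164.43°| = 15.57°
15.57° ≤ 2α = 69.98°  →  valid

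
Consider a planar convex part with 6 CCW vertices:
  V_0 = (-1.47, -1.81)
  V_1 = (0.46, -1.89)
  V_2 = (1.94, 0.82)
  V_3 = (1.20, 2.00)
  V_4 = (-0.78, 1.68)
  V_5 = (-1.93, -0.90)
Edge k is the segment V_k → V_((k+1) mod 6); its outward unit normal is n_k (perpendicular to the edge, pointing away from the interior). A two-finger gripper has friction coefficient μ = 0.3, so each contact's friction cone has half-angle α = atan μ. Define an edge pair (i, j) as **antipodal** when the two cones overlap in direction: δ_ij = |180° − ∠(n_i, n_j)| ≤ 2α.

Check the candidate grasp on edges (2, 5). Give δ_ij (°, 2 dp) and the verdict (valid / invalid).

α = atan 0.3 = 16.70°;  2α = 33.40°
edge 2: e_2 = (-0.74, +1.18);  n_2 = (+0.8472, +0.5313)
edge 5: e_5 = (+0.46, -0.91);  n_5 = (-0.8925, -0.4511)
∠(n_2, n_5) = 174.72°
δ = |180° − 174.72°| = 5.28°
5.28° ≤ 2α = 33.40°  →  valid

δ = 5.28°, valid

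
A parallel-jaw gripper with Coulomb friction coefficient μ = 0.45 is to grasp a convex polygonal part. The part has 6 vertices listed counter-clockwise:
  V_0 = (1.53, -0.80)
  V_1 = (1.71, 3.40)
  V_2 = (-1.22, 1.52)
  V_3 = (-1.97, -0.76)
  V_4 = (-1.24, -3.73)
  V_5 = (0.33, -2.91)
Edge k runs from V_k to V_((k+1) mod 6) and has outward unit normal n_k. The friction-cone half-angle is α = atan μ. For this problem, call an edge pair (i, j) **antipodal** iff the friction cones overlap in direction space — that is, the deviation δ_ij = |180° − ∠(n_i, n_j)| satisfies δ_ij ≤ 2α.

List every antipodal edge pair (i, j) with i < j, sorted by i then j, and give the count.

count = 7; pairs: (0,2), (0,3), (1,4), (1,5), (2,4), (2,5), (3,5)

α = atan 0.45 = 24.23°;  2α = 48.46°
n_0 = (+0.9991, -0.0428)
n_1 = (-0.5400, +0.8416)
n_2 = (-0.9499, +0.3125)
n_3 = (-0.9711, -0.2387)
n_4 = (+0.4630, -0.8864)
n_5 = (+0.8693, -0.4944)
  (0,1): δ = 54.86°  ·
  (0,2): δ = 15.75°  ✓
  (0,3): δ = 16.26°  ✓
  (0,4): δ = 120.03°  ·
  (0,5): δ = 152.83°  ·
  (1,2): δ = 140.89°  ·
  (1,3): δ = 108.88°  ·
  (1,4): δ = 5.11°  ✓
  (1,5): δ = 27.69°  ✓
  (2,3): δ = 147.98°  ·
  (2,4): δ = 44.21°  ✓
  (2,5): δ = 11.42°  ✓
  (3,4): δ = 76.23°  ·
  (3,5): δ = 43.44°  ✓
  (4,5): δ = 147.21°  ·
antipodal pairs: 7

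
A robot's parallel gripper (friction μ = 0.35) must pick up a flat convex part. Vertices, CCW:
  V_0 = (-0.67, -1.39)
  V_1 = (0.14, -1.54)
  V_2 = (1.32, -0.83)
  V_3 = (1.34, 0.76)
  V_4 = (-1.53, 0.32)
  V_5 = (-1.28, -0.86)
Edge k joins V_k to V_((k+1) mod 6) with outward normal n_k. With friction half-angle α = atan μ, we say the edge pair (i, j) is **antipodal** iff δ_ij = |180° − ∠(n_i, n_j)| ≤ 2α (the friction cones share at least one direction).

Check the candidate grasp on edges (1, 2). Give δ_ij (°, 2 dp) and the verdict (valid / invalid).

α = atan 0.35 = 19.29°;  2α = 38.58°
edge 1: e_1 = (+1.18, +0.71);  n_1 = (+0.5156, -0.8569)
edge 2: e_2 = (+0.02, +1.59);  n_2 = (+0.9999, -0.0126)
∠(n_1, n_2) = 58.24°
δ = |180° − 58.24°| = 121.76°
121.76° > 2α = 38.58°  →  invalid

δ = 121.76°, invalid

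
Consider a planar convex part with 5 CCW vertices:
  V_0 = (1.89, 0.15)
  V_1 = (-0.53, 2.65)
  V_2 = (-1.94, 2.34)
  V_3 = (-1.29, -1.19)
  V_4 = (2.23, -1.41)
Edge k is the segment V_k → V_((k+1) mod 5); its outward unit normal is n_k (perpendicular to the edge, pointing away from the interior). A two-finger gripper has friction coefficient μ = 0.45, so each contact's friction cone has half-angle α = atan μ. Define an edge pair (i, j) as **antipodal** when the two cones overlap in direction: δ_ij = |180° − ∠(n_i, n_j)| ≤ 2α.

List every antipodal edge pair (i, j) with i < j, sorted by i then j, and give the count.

α = atan 0.45 = 24.23°;  2α = 48.46°
n_0 = (+0.7185, +0.6955)
n_1 = (-0.2147, +0.9767)
n_2 = (-0.9835, -0.1811)
n_3 = (-0.0624, -0.9981)
n_4 = (+0.9771, +0.2129)
  (0,1): δ = 121.67°  ·
  (0,2): δ = 33.64°  ✓
  (0,3): δ = 42.36°  ✓
  (0,4): δ = 148.23°  ·
  (1,2): δ = 91.97°  ·
  (1,3): δ = 15.98°  ✓
  (1,4): δ = 89.90°  ·
  (2,3): δ = 104.01°  ·
  (2,4): δ = 1.86°  ✓
  (3,4): δ = 74.13°  ·
antipodal pairs: 4

count = 4; pairs: (0,2), (0,3), (1,3), (2,4)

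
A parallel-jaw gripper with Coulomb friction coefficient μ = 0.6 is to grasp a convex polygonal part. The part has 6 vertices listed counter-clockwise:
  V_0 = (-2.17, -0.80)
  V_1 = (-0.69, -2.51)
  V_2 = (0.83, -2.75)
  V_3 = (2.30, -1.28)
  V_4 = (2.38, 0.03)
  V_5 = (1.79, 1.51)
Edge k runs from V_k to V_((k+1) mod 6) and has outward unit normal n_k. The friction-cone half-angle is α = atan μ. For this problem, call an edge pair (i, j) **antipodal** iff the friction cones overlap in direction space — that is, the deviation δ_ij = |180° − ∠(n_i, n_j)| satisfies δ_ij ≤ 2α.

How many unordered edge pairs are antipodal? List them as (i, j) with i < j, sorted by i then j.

α = atan 0.6 = 30.96°;  2α = 61.93°
n_0 = (-0.7561, -0.6544)
n_1 = (-0.1560, -0.9878)
n_2 = (+0.7071, -0.7071)
n_3 = (+0.9981, -0.0610)
n_4 = (+0.9289, +0.3703)
n_5 = (-0.5039, +0.8638)
  (0,1): δ = 139.85°  ·
  (0,2): δ = 85.88°  ·
  (0,3): δ = 44.37°  ✓
  (0,4): δ = 19.14°  ✓
  (0,5): δ = 79.38°  ·
  (1,2): δ = 126.03°  ·
  (1,3): δ = 84.52°  ·
  (1,4): δ = 59.29°  ✓
  (1,5): δ = 39.23°  ✓
  (2,3): δ = 138.49°  ·
  (2,4): δ = 113.27°  ·
  (2,5): δ = 14.74°  ✓
  (3,4): δ = 154.77°  ·
  (3,5): δ = 56.25°  ✓
  (4,5): δ = 81.48°  ·
antipodal pairs: 6

count = 6; pairs: (0,3), (0,4), (1,4), (1,5), (2,5), (3,5)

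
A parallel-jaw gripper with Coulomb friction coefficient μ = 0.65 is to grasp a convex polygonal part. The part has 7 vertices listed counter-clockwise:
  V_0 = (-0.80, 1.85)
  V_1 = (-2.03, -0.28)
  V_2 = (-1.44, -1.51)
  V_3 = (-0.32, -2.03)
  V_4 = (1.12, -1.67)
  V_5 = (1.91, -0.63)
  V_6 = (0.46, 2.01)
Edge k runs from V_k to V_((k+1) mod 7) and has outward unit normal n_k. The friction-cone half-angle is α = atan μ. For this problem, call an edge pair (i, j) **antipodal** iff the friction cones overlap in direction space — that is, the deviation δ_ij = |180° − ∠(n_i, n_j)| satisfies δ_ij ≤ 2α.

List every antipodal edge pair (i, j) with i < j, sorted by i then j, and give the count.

α = atan 0.65 = 33.02°;  2α = 66.05°
n_0 = (-0.8660, +0.5001)
n_1 = (-0.9016, -0.4325)
n_2 = (-0.4211, -0.9070)
n_3 = (+0.2425, -0.9701)
n_4 = (+0.7963, -0.6049)
n_5 = (+0.8765, +0.4814)
n_6 = (-0.1260, +0.9920)
  (0,1): δ = 124.37°  ·
  (0,2): δ = 84.90°  ·
  (0,3): δ = 45.96°  ✓
  (0,4): δ = 7.22°  ✓
  (0,5): δ = 58.78°  ✓
  (0,6): δ = 127.24°  ·
  (1,2): δ = 140.53°  ·
  (1,3): δ = 101.59°  ·
  (1,4): δ = 62.85°  ✓
  (1,5): δ = 3.15°  ✓
  (1,6): δ = 71.61°  ·
  (2,3): δ = 141.06°  ·
  (2,4): δ = 102.32°  ·
  (2,5): δ = 36.32°  ✓
  (2,6): δ = 32.14°  ✓
  (3,4): δ = 141.26°  ·
  (3,5): δ = 75.26°  ·
  (3,6): δ = 6.80°  ✓
  (4,5): δ = 114.00°  ·
  (4,6): δ = 45.54°  ✓
  (5,6): δ = 111.54°  ·
antipodal pairs: 9

count = 9; pairs: (0,3), (0,4), (0,5), (1,4), (1,5), (2,5), (2,6), (3,6), (4,6)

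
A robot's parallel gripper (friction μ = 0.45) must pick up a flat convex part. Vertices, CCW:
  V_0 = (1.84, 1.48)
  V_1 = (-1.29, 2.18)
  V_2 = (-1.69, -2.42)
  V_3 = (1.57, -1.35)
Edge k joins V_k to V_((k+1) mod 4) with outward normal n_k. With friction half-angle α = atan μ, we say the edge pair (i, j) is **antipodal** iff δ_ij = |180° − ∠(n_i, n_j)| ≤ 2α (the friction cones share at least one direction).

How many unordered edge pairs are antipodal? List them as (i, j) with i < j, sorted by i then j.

α = atan 0.45 = 24.23°;  2α = 48.46°
n_0 = (+0.2183, +0.9759)
n_1 = (-0.9962, +0.0866)
n_2 = (+0.3119, -0.9501)
n_3 = (+0.9955, -0.0950)
  (0,1): δ = 82.36°  ·
  (0,2): δ = 30.78°  ✓
  (0,3): δ = 97.16°  ·
  (1,2): δ = 66.86°  ·
  (1,3): δ = 0.48°  ✓
  (2,3): δ = 113.62°  ·
antipodal pairs: 2

count = 2; pairs: (0,2), (1,3)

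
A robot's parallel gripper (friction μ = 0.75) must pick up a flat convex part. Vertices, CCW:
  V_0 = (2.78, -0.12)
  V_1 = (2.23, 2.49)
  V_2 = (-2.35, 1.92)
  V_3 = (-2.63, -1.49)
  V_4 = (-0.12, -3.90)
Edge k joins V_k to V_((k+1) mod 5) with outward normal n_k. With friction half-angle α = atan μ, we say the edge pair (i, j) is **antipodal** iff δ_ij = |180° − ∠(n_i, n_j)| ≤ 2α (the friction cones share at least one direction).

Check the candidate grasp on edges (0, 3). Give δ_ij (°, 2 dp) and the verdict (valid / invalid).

δ = 34.26°, valid

α = atan 0.75 = 36.87°;  2α = 73.74°
edge 0: e_0 = (-0.55, +2.61);  n_0 = (+0.9785, +0.2062)
edge 3: e_3 = (+2.51, -2.41);  n_3 = (-0.6926, -0.7213)
∠(n_0, n_3) = 145.74°
δ = |180° − 145.74°| = 34.26°
34.26° ≤ 2α = 73.74°  →  valid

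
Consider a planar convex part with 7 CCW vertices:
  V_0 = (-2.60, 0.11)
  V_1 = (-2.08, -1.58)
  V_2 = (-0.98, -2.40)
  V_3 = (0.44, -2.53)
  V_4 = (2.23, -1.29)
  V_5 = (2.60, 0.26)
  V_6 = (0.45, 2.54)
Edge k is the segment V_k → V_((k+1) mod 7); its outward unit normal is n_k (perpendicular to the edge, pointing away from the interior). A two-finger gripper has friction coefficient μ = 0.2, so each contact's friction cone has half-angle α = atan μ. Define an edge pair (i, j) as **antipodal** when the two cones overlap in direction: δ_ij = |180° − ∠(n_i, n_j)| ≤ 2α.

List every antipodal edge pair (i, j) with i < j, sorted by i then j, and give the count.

α = atan 0.2 = 11.31°;  2α = 22.62°
n_0 = (-0.9558, -0.2941)
n_1 = (-0.5977, -0.8017)
n_2 = (-0.0912, -0.9958)
n_3 = (+0.5694, -0.8220)
n_4 = (+0.9727, -0.2322)
n_5 = (+0.7275, +0.6861)
n_6 = (-0.6231, +0.7821)
  (0,1): δ = 143.81°  ·
  (0,2): δ = 112.33°  ·
  (0,3): δ = 72.39°  ·
  (0,4): δ = 30.53°  ·
  (0,5): δ = 26.22°  ·
  (0,6): δ = 111.44°  ·
  (1,2): δ = 148.53°  ·
  (1,3): δ = 108.59°  ·
  (1,4): δ = 66.72°  ·
  (1,5): δ = 9.98°  ✓
  (1,6): δ = 75.25°  ·
  (2,3): δ = 140.06°  ·
  (2,4): δ = 98.20°  ·
  (2,5): δ = 41.45°  ·
  (2,6): δ = 43.78°  ·
  (3,4): δ = 138.14°  ·
  (3,5): δ = 81.39°  ·
  (3,6): δ = 3.83°  ✓
  (4,5): δ = 123.26°  ·
  (4,6): δ = 38.03°  ·
  (5,6): δ = 94.77°  ·
antipodal pairs: 2

count = 2; pairs: (1,5), (3,6)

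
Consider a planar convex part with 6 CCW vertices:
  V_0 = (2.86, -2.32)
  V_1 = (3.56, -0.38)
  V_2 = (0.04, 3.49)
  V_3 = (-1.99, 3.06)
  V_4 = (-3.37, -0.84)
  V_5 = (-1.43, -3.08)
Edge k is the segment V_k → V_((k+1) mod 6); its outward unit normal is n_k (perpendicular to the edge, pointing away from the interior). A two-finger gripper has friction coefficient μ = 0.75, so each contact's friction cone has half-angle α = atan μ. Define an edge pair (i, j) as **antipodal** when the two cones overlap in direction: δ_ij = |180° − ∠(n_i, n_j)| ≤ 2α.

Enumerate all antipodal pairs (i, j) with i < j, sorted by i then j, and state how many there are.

count = 9; pairs: (0,2), (0,3), (0,4), (1,3), (1,4), (1,5), (2,4), (2,5), (3,5)

α = atan 0.75 = 36.87°;  2α = 73.74°
n_0 = (+0.9406, -0.3394)
n_1 = (+0.7398, +0.6729)
n_2 = (-0.2072, +0.9783)
n_3 = (-0.9427, +0.3336)
n_4 = (-0.7559, -0.6547)
n_5 = (+0.1744, -0.9847)
  (0,1): δ = 117.87°  ·
  (0,2): δ = 58.20°  ✓
  (0,3): δ = 0.35°  ✓
  (0,4): δ = 60.74°  ✓
  (0,5): δ = 119.89°  ·
  (1,2): δ = 120.33°  ·
  (1,3): δ = 61.77°  ✓
  (1,4): δ = 1.39°  ✓
  (1,5): δ = 57.76°  ✓
  (2,3): δ = 121.45°  ·
  (2,4): δ = 61.06°  ✓
  (2,5): δ = 1.91°  ✓
  (3,4): δ = 119.62°  ·
  (3,5): δ = 60.47°  ✓
  (4,5): δ = 120.85°  ·
antipodal pairs: 9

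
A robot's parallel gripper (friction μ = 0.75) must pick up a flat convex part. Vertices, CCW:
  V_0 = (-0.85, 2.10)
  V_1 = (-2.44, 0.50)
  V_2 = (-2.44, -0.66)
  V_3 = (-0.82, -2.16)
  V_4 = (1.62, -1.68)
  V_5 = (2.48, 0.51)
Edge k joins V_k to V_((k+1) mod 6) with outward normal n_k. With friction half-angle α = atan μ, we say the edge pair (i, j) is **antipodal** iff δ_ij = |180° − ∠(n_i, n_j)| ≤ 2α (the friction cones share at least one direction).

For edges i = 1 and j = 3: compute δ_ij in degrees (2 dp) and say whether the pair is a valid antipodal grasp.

α = atan 0.75 = 36.87°;  2α = 73.74°
edge 1: e_1 = (+0.00, -1.16);  n_1 = (-1.0000, -0.0000)
edge 3: e_3 = (+2.44, +0.48);  n_3 = (+0.1930, -0.9812)
∠(n_1, n_3) = 101.13°
δ = |180° − 101.13°| = 78.87°
78.87° > 2α = 73.74°  →  invalid

δ = 78.87°, invalid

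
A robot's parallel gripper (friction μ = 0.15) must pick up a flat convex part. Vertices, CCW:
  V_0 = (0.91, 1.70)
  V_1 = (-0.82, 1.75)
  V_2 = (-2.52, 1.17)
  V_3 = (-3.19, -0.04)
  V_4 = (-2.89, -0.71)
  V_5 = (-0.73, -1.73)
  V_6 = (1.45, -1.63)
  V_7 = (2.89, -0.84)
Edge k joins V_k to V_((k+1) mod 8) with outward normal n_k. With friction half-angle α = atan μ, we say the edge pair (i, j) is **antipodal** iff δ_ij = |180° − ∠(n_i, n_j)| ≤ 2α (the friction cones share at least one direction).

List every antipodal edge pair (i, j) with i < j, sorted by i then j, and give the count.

count = 4; pairs: (0,5), (1,5), (1,6), (3,7)

α = atan 0.15 = 8.53°;  2α = 17.06°
n_0 = (+0.0289, +0.9996)
n_1 = (-0.3229, +0.9464)
n_2 = (-0.8748, +0.4844)
n_3 = (-0.9127, -0.4087)
n_4 = (-0.4270, -0.9042)
n_5 = (+0.0458, -0.9989)
n_6 = (+0.4810, -0.8767)
n_7 = (+0.7887, +0.6148)
  (0,1): δ = 159.51°  ·
  (0,2): δ = 117.32°  ·
  (0,3): δ = 64.22°  ·
  (0,4): δ = 23.62°  ·
  (0,5): δ = 4.28°  ✓
  (0,6): δ = 30.41°  ·
  (0,7): δ = 129.59°  ·
  (1,2): δ = 137.81°  ·
  (1,3): δ = 84.72°  ·
  (1,4): δ = 44.12°  ·
  (1,5): δ = 16.21°  ✓
  (1,6): δ = 9.91°  ✓
  (1,7): δ = 109.10°  ·
  (2,3): δ = 126.90°  ·
  (2,4): δ = 86.30°  ·
  (2,5): δ = 58.40°  ·
  (2,6): δ = 32.28°  ·
  (2,7): δ = 66.91°  ·
  (3,4): δ = 139.40°  ·
  (3,5): δ = 111.49°  ·
  (3,6): δ = 85.37°  ·
  (3,7): δ = 13.82°  ✓
  (4,5): δ = 152.10°  ·
  (4,6): δ = 125.97°  ·
  (4,7): δ = 26.78°  ·
  (5,6): δ = 153.88°  ·
  (5,7): δ = 54.69°  ·
  (6,7): δ = 80.81°  ·
antipodal pairs: 4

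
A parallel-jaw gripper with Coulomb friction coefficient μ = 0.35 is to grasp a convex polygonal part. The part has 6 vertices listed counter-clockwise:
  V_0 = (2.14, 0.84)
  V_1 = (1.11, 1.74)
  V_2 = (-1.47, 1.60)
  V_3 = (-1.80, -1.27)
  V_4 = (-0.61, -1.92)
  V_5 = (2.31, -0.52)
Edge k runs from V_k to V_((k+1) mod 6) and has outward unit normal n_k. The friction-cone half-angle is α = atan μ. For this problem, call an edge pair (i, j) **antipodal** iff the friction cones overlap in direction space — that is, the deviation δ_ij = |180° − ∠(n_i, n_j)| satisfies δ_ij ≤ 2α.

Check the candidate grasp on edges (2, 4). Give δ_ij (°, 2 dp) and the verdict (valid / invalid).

α = atan 0.35 = 19.29°;  2α = 38.58°
edge 2: e_2 = (-0.33, -2.87);  n_2 = (-0.9935, +0.1142)
edge 4: e_4 = (+2.92, +1.40);  n_4 = (+0.4323, -0.9017)
∠(n_2, n_4) = 122.17°
δ = |180° − 122.17°| = 57.83°
57.83° > 2α = 38.58°  →  invalid

δ = 57.83°, invalid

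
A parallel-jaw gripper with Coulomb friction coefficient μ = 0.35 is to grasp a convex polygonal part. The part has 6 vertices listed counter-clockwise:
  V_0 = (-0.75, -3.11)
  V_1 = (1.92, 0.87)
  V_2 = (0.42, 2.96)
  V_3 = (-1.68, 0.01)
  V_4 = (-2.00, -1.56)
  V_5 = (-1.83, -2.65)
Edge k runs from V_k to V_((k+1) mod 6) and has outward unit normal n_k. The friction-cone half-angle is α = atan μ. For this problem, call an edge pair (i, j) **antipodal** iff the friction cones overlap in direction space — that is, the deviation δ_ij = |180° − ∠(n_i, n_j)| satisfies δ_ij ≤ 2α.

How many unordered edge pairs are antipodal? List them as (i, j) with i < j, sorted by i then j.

count = 4; pairs: (0,2), (0,3), (1,4), (1,5)

α = atan 0.35 = 19.29°;  2α = 38.58°
n_0 = (+0.8304, -0.5571)
n_1 = (+0.8124, +0.5831)
n_2 = (-0.8147, +0.5799)
n_3 = (-0.9799, +0.1997)
n_4 = (-0.9881, -0.1541)
n_5 = (-0.3919, -0.9200)
  (0,1): δ = 110.48°  ·
  (0,2): δ = 1.59°  ✓
  (0,3): δ = 22.34°  ✓
  (0,4): δ = 42.72°  ·
  (0,5): δ = 100.79°  ·
  (1,2): δ = 71.11°  ·
  (1,3): δ = 47.19°  ·
  (1,4): δ = 26.80°  ✓
  (1,5): δ = 31.26°  ✓
  (2,3): δ = 156.07°  ·
  (2,4): δ = 135.69°  ·
  (2,5): δ = 77.62°  ·
  (3,4): δ = 159.62°  ·
  (3,5): δ = 101.55°  ·
  (4,5): δ = 121.94°  ·
antipodal pairs: 4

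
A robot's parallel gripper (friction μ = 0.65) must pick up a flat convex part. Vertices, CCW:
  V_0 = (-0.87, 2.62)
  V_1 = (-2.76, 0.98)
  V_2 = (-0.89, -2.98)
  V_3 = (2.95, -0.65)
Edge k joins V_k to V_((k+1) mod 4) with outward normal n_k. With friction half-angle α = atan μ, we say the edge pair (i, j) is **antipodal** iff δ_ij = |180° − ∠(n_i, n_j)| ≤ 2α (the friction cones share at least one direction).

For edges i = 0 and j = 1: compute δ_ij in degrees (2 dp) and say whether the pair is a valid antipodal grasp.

α = atan 0.65 = 33.02°;  2α = 66.05°
edge 0: e_0 = (-1.89, -1.64);  n_0 = (-0.6554, +0.7553)
edge 1: e_1 = (+1.87, -3.96);  n_1 = (-0.9042, -0.4270)
∠(n_0, n_1) = 74.33°
δ = |180° − 74.33°| = 105.67°
105.67° > 2α = 66.05°  →  invalid

δ = 105.67°, invalid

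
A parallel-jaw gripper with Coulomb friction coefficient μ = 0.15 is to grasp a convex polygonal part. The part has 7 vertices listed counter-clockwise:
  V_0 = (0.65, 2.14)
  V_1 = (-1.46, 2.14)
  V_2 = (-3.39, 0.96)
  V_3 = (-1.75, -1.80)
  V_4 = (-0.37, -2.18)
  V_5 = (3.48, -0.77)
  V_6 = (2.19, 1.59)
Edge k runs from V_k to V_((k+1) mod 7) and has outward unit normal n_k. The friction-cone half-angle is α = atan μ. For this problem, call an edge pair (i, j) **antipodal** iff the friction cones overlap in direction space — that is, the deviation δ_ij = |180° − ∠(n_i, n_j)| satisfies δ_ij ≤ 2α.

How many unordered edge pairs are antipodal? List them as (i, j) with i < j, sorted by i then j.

α = atan 0.15 = 8.53°;  2α = 17.06°
n_0 = (+0.0000, +1.0000)
n_1 = (-0.5216, +0.8532)
n_2 = (-0.8597, -0.5108)
n_3 = (-0.2655, -0.9641)
n_4 = (+0.3439, -0.9390)
n_5 = (+0.8775, +0.4796)
n_6 = (+0.3363, +0.9417)
  (0,1): δ = 148.56°  ·
  (0,2): δ = 59.28°  ·
  (0,3): δ = 15.40°  ✓
  (0,4): δ = 20.11°  ·
  (0,5): δ = 118.66°  ·
  (0,6): δ = 160.35°  ·
  (1,2): δ = 90.72°  ·
  (1,3): δ = 46.84°  ·
  (1,4): δ = 11.33°  ✓
  (1,5): δ = 87.22°  ·
  (1,6): δ = 128.90°  ·
  (2,3): δ = 136.11°  ·
  (2,4): δ = 100.60°  ·
  (2,5): δ = 2.06°  ✓
  (2,6): δ = 39.63°  ·
  (3,4): δ = 144.49°  ·
  (3,5): δ = 45.94°  ·
  (3,6): δ = 4.26°  ✓
  (4,5): δ = 81.45°  ·
  (4,6): δ = 39.77°  ·
  (5,6): δ = 138.32°  ·
antipodal pairs: 4

count = 4; pairs: (0,3), (1,4), (2,5), (3,6)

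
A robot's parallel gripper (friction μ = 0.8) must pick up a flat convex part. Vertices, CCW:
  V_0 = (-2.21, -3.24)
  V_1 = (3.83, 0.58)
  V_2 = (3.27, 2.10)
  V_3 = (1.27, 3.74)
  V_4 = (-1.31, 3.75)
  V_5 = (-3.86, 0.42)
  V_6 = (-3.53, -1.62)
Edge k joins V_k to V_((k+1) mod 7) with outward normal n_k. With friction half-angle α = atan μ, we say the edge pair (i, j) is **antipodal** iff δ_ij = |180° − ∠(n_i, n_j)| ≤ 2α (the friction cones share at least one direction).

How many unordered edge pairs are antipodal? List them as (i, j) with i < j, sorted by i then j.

count = 10; pairs: (0,2), (0,3), (0,4), (0,5), (1,4), (1,5), (1,6), (2,5), (2,6), (3,6)

α = atan 0.8 = 38.66°;  2α = 77.32°
n_0 = (+0.5345, -0.8452)
n_1 = (+0.9383, +0.3457)
n_2 = (+0.6341, +0.7733)
n_3 = (+0.0039, +1.0000)
n_4 = (-0.7940, +0.6080)
n_5 = (-0.9872, -0.1597)
n_6 = (-0.7752, -0.6317)
  (0,1): δ = 102.09°  ·
  (0,2): δ = 71.66°  ✓
  (0,3): δ = 32.53°  ✓
  (0,4): δ = 20.25°  ✓
  (0,5): δ = 66.88°  ✓
  (0,6): δ = 96.86°  ·
  (1,2): δ = 149.58°  ·
  (1,3): δ = 110.45°  ·
  (1,4): δ = 57.67°  ✓
  (1,5): δ = 11.04°  ✓
  (1,6): δ = 18.95°  ✓
  (2,3): δ = 140.87°  ·
  (2,4): δ = 88.09°  ·
  (2,5): δ = 41.46°  ✓
  (2,6): δ = 11.47°  ✓
  (3,4): δ = 127.22°  ·
  (3,5): δ = 80.59°  ·
  (3,6): δ = 50.60°  ✓
  (4,5): δ = 133.37°  ·
  (4,6): δ = 103.38°  ·
  (5,6): δ = 150.02°  ·
antipodal pairs: 10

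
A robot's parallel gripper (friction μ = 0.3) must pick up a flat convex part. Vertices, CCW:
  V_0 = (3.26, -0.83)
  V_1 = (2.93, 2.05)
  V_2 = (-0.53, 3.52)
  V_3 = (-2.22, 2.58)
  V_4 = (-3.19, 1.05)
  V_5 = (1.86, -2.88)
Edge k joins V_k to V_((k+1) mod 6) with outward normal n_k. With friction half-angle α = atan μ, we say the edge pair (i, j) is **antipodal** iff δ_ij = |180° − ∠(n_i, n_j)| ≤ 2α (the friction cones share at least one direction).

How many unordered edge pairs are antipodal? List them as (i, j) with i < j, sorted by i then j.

count = 3; pairs: (1,4), (2,5), (3,5)

α = atan 0.3 = 16.70°;  2α = 33.40°
n_0 = (+0.9935, +0.1138)
n_1 = (+0.3910, +0.9204)
n_2 = (-0.4861, +0.8739)
n_3 = (-0.8446, +0.5354)
n_4 = (-0.6142, -0.7892)
n_5 = (+0.8258, -0.5640)
  (0,1): δ = 119.56°  ·
  (0,2): δ = 67.45°  ·
  (0,3): δ = 38.91°  ·
  (0,4): δ = 45.57°  ·
  (0,5): δ = 139.13°  ·
  (1,2): δ = 127.90°  ·
  (1,3): δ = 99.36°  ·
  (1,4): δ = 14.87°  ✓
  (1,5): δ = 78.69°  ·
  (2,3): δ = 151.46°  ·
  (2,4): δ = 66.97°  ·
  (2,5): δ = 26.59°  ✓
  (3,4): δ = 95.52°  ·
  (3,5): δ = 1.96°  ✓
  (4,5): δ = 86.44°  ·
antipodal pairs: 3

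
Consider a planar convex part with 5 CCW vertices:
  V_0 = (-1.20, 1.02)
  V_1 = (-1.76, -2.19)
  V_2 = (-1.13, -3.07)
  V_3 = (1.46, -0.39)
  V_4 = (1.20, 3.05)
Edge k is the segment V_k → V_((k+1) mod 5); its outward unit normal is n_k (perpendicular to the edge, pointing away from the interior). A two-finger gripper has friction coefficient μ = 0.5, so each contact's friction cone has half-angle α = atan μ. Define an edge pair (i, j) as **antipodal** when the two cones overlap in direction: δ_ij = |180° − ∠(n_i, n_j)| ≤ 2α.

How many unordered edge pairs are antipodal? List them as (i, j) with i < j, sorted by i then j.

α = atan 0.5 = 26.57°;  2α = 53.13°
n_0 = (-0.9851, +0.1719)
n_1 = (-0.8131, -0.5821)
n_2 = (+0.7191, -0.6949)
n_3 = (+0.9972, +0.0754)
n_4 = (-0.6458, +0.7635)
  (0,1): δ = 134.50°  ·
  (0,2): δ = 34.13°  ✓
  (0,3): δ = 14.22°  ✓
  (0,4): δ = 140.12°  ·
  (1,2): δ = 79.62°  ·
  (1,3): δ = 31.28°  ✓
  (1,4): δ = 94.63°  ·
  (2,3): δ = 131.66°  ·
  (2,4): δ = 5.75°  ✓
  (3,4): δ = 54.10°  ·
antipodal pairs: 4

count = 4; pairs: (0,2), (0,3), (1,3), (2,4)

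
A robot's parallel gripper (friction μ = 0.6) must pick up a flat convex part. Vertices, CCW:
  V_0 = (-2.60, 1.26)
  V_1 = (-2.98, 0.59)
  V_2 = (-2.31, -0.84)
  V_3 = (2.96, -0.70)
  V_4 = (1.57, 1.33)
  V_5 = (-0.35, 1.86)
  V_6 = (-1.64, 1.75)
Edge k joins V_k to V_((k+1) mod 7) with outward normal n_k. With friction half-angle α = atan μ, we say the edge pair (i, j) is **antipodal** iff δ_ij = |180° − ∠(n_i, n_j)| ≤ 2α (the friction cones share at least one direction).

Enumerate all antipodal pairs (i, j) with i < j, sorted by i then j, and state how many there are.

count = 7; pairs: (0,2), (1,3), (1,4), (2,3), (2,4), (2,5), (2,6)

α = atan 0.6 = 30.96°;  2α = 61.93°
n_0 = (-0.8698, +0.4933)
n_1 = (-0.9055, -0.4243)
n_2 = (+0.0266, -0.9996)
n_3 = (+0.8251, +0.5650)
n_4 = (+0.2661, +0.9639)
n_5 = (-0.0850, +0.9964)
n_6 = (-0.4546, +0.8907)
  (0,1): δ = 125.34°  ·
  (0,2): δ = 58.92°  ✓
  (0,3): δ = 63.96°  ·
  (0,4): δ = 104.13°  ·
  (0,5): δ = 124.43°  ·
  (0,6): δ = 146.60°  ·
  (1,2): δ = 113.58°  ·
  (1,3): δ = 9.30°  ✓
  (1,4): δ = 49.46°  ✓
  (1,5): δ = 69.77°  ·
  (1,6): δ = 91.94°  ·
  (2,3): δ = 57.12°  ✓
  (2,4): δ = 16.95°  ✓
  (2,5): δ = 3.35°  ✓
  (2,6): δ = 25.52°  ✓
  (3,4): δ = 139.83°  ·
  (3,5): δ = 119.53°  ·
  (3,6): δ = 97.36°  ·
  (4,5): δ = 159.69°  ·
  (4,6): δ = 137.53°  ·
  (5,6): δ = 157.83°  ·
antipodal pairs: 7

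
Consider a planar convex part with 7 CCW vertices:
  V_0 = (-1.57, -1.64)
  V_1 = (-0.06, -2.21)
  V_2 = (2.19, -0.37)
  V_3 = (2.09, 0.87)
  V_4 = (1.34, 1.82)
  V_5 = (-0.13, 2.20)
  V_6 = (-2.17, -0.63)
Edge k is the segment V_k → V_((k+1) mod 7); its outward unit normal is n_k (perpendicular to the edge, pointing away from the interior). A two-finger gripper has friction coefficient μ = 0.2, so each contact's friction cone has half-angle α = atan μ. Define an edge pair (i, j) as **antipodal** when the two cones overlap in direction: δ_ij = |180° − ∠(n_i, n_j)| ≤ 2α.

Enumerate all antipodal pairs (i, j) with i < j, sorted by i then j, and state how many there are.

α = atan 0.2 = 11.31°;  2α = 22.62°
n_0 = (-0.3532, -0.9356)
n_1 = (+0.6331, -0.7741)
n_2 = (+0.9968, +0.0804)
n_3 = (+0.7849, +0.6196)
n_4 = (+0.2503, +0.9682)
n_5 = (-0.8112, +0.5848)
n_6 = (-0.8597, -0.5107)
  (0,1): δ = 120.04°  ·
  (0,2): δ = 64.71°  ·
  (0,3): δ = 31.03°  ·
  (0,4): δ = 6.19°  ✓
  (0,5): δ = 74.89°  ·
  (0,6): δ = 141.39°  ·
  (1,2): δ = 124.66°  ·
  (1,3): δ = 90.99°  ·
  (1,4): δ = 53.77°  ·
  (1,5): δ = 14.94°  ✓
  (1,6): δ = 81.44°  ·
  (2,3): δ = 146.32°  ·
  (2,4): δ = 109.10°  ·
  (2,5): δ = 40.40°  ·
  (2,6): δ = 26.10°  ·
  (3,4): δ = 142.78°  ·
  (3,5): δ = 74.08°  ·
  (3,6): δ = 7.58°  ✓
  (4,5): δ = 111.29°  ·
  (4,6): δ = 44.79°  ·
  (5,6): δ = 113.50°  ·
antipodal pairs: 3

count = 3; pairs: (0,4), (1,5), (3,6)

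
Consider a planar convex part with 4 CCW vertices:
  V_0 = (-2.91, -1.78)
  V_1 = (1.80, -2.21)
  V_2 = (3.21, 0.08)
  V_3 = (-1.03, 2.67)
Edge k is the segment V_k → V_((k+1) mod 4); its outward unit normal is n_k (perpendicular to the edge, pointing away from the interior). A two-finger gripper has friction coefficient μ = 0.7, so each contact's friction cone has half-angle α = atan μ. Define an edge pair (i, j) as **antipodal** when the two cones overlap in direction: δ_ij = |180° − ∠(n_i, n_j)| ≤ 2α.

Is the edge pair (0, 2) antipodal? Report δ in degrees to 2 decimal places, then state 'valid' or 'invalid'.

δ = 26.20°, valid

α = atan 0.7 = 34.99°;  2α = 69.98°
edge 0: e_0 = (+4.71, -0.43);  n_0 = (-0.0909, -0.9959)
edge 2: e_2 = (-4.24, +2.59);  n_2 = (+0.5213, +0.8534)
∠(n_0, n_2) = 153.80°
δ = |180° − 153.80°| = 26.20°
26.20° ≤ 2α = 69.98°  →  valid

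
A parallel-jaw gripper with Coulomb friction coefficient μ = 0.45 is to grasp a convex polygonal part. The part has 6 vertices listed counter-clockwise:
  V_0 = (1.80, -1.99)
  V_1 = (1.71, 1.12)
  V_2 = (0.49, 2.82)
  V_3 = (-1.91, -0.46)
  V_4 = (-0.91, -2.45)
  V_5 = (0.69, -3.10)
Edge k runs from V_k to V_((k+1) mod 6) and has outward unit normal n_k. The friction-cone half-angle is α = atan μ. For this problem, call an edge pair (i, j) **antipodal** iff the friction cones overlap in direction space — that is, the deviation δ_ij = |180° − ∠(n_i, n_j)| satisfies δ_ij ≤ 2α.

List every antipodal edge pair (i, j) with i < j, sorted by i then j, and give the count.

count = 5; pairs: (0,2), (0,3), (1,3), (1,4), (2,5)

α = atan 0.45 = 24.23°;  2α = 48.46°
n_0 = (+0.9996, +0.0289)
n_1 = (+0.8124, +0.5830)
n_2 = (-0.8070, +0.5905)
n_3 = (-0.8935, -0.4490)
n_4 = (-0.3764, -0.9265)
n_5 = (+0.7071, -0.7071)
  (0,1): δ = 145.99°  ·
  (0,2): δ = 37.85°  ✓
  (0,3): δ = 25.02°  ✓
  (0,4): δ = 66.23°  ·
  (0,5): δ = 133.34°  ·
  (1,2): δ = 71.86°  ·
  (1,3): δ = 8.98°  ✓
  (1,4): δ = 32.23°  ✓
  (1,5): δ = 99.33°  ·
  (2,3): δ = 117.13°  ·
  (2,4): δ = 75.92°  ·
  (2,5): δ = 8.81°  ✓
  (3,4): δ = 138.79°  ·
  (3,5): δ = 71.68°  ·
  (4,5): δ = 112.89°  ·
antipodal pairs: 5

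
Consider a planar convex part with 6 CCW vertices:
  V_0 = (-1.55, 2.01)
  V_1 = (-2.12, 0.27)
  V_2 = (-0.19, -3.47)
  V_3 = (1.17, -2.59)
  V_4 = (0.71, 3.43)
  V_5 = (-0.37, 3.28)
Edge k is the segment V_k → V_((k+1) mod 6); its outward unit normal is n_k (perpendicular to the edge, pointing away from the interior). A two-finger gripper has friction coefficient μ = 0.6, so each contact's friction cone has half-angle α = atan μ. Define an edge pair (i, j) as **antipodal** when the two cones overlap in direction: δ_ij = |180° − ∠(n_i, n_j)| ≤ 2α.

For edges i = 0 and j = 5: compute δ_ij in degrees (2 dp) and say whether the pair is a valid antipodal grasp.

α = atan 0.6 = 30.96°;  2α = 61.93°
edge 0: e_0 = (-0.57, -1.74);  n_0 = (-0.9503, +0.3113)
edge 5: e_5 = (-1.18, -1.27);  n_5 = (-0.7326, +0.6807)
∠(n_0, n_5) = 24.76°
δ = |180° − 24.76°| = 155.24°
155.24° > 2α = 61.93°  →  invalid

δ = 155.24°, invalid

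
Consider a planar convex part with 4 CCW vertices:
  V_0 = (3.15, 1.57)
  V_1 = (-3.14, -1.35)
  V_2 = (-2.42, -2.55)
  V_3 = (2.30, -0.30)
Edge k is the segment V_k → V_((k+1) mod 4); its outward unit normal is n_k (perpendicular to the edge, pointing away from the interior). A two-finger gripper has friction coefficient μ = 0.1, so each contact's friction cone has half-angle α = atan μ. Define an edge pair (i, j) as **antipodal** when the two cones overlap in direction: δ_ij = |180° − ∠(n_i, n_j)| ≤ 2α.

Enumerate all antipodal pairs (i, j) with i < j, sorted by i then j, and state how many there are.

count = 1; pairs: (0,2)

α = atan 0.1 = 5.71°;  2α = 11.42°
n_0 = (-0.4211, +0.9070)
n_1 = (-0.8575, -0.5145)
n_2 = (+0.4303, -0.9027)
n_3 = (+0.9104, -0.4138)
  (0,1): δ = 83.94°  ·
  (0,2): δ = 0.58°  ✓
  (0,3): δ = 40.65°  ·
  (1,2): δ = 95.48°  ·
  (1,3): δ = 55.41°  ·
  (2,3): δ = 139.93°  ·
antipodal pairs: 1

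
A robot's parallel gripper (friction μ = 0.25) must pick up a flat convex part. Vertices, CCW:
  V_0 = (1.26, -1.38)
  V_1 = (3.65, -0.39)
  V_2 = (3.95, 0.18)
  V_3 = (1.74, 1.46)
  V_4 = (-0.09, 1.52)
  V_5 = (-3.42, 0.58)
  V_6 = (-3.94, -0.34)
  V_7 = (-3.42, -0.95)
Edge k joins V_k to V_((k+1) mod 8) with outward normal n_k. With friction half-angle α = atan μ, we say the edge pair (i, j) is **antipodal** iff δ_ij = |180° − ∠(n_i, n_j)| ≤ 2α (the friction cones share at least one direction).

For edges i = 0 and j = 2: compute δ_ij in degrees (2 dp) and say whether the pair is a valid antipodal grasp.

δ = 52.58°, invalid

α = atan 0.25 = 14.04°;  2α = 28.07°
edge 0: e_0 = (+2.39, +0.99);  n_0 = (+0.3827, -0.9239)
edge 2: e_2 = (-2.21, +1.28);  n_2 = (+0.5012, +0.8653)
∠(n_0, n_2) = 127.42°
δ = |180° − 127.42°| = 52.58°
52.58° > 2α = 28.07°  →  invalid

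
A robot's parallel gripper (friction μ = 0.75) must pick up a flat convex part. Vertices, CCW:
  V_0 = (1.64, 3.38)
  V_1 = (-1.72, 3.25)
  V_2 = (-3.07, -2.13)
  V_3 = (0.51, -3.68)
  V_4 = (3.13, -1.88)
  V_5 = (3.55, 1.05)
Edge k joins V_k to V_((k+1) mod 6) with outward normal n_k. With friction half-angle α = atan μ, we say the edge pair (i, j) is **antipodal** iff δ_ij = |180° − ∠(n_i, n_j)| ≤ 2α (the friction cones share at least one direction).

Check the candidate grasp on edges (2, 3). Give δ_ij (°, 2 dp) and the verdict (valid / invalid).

δ = 122.10°, invalid

α = atan 0.75 = 36.87°;  2α = 73.74°
edge 2: e_2 = (+3.58, -1.55);  n_2 = (-0.3973, -0.9177)
edge 3: e_3 = (+2.62, +1.80);  n_3 = (+0.5663, -0.8242)
∠(n_2, n_3) = 57.90°
δ = |180° − 57.90°| = 122.10°
122.10° > 2α = 73.74°  →  invalid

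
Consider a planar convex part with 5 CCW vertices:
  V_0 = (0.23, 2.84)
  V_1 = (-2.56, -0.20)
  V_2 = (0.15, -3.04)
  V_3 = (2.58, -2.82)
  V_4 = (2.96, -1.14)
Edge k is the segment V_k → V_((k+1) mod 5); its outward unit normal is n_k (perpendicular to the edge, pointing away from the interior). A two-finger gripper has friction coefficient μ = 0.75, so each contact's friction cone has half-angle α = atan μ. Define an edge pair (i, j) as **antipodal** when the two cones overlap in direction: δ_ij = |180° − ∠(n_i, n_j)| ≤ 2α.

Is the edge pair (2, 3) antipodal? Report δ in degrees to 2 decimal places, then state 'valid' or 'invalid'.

δ = 107.92°, invalid

α = atan 0.75 = 36.87°;  2α = 73.74°
edge 2: e_2 = (+2.43, +0.22);  n_2 = (+0.0902, -0.9959)
edge 3: e_3 = (+0.38, +1.68);  n_3 = (+0.9754, -0.2206)
∠(n_2, n_3) = 72.08°
δ = |180° − 72.08°| = 107.92°
107.92° > 2α = 73.74°  →  invalid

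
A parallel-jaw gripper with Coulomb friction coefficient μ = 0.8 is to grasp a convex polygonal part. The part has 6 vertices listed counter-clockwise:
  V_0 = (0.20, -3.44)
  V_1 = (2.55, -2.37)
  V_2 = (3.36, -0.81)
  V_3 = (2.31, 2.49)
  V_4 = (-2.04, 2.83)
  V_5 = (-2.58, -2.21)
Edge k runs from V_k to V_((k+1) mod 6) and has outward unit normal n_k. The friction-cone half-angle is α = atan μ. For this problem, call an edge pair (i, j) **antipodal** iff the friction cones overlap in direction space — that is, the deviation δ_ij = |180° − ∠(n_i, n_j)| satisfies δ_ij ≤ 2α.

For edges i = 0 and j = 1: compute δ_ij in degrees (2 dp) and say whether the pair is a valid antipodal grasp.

α = atan 0.8 = 38.66°;  2α = 77.32°
edge 0: e_0 = (+2.35, +1.07);  n_0 = (+0.4144, -0.9101)
edge 1: e_1 = (+0.81, +1.56);  n_1 = (+0.8875, -0.4608)
∠(n_0, n_1) = 38.08°
δ = |180° − 38.08°| = 141.92°
141.92° > 2α = 77.32°  →  invalid

δ = 141.92°, invalid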